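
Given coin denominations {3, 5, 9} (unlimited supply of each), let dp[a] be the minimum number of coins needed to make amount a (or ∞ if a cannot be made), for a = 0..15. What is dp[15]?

3

 a  0  1  2  3  4  5  6  7  8  9 10 11 12 13 14 15
dp  0  -  -  1  -  1  2  -  2  1  2  3  2  3  2  3
(- denotes ∞ / unreachable)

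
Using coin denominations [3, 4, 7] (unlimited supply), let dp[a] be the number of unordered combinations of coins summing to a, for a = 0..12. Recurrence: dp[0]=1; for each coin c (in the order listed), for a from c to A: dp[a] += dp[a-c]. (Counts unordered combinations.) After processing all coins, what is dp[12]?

after  coin     0     1     2     3     4     5     6     7     8     9    10    11    12
          3     1     0     0     1     0     0     1     0     0     1     0     0     1
          4     1     0     0     1     1     0     1     1     1     1     1     1     2
          7     1     0     0     1     1     0     1     2     1     1     2     2     2

2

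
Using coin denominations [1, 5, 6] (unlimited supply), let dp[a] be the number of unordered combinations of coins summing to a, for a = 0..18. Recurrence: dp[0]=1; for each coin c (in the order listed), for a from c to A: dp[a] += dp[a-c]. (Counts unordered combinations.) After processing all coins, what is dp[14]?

6

after  coin     0     1     2     3     4     5     6     7     8     9    10    11    12    13    14    15    16    17    18
          1     1     1     1     1     1     1     1     1     1     1     1     1     1     1     1     1     1     1     1
          5     1     1     1     1     1     2     2     2     2     2     3     3     3     3     3     4     4     4     4
          6     1     1     1     1     1     2     3     3     3     3     4     5     6     6     6     7     8     9    10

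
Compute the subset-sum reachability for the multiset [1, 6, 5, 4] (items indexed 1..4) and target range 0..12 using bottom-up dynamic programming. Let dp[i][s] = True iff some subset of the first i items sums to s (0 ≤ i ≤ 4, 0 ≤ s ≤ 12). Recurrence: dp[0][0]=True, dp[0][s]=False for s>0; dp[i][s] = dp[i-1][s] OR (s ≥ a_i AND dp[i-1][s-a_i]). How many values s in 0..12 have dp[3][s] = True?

7

i\s   0   1   2   3   4   5   6   7   8   9  10  11  12
  0   T   F   F   F   F   F   F   F   F   F   F   F   F
  1   T   T   F   F   F   F   F   F   F   F   F   F   F
  2   T   T   F   F   F   F   T   T   F   F   F   F   F
  3   T   T   F   F   F   T   T   T   F   F   F   T   T
  4   T   T   F   F   T   T   T   T   F   T   T   T   T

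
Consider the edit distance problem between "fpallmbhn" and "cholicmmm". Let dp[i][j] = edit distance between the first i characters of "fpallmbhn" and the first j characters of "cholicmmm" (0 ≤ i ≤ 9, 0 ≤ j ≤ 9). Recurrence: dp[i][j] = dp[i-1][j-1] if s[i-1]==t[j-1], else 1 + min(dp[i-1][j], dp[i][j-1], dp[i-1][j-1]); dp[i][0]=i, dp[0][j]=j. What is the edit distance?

8

   ''  c  h  o  l  i  c  m  m  m
''  0  1  2  3  4  5  6  7  8  9
 f  1  1  2  3  4  5  6  7  8  9
 p  2  2  2  3  4  5  6  7  8  9
 a  3  3  3  3  4  5  6  7  8  9
 l  4  4  4  4  3  4  5  6  7  8
 l  5  5  5  5  4  4  5  6  7  8
 m  6  6  6  6  5  5  5  5  6  7
 b  7  7  7  7  6  6  6  6  6  7
 h  8  8  7  8  7  7  7  7  7  7
 n  9  9  8  8  8  8  8  8  8  8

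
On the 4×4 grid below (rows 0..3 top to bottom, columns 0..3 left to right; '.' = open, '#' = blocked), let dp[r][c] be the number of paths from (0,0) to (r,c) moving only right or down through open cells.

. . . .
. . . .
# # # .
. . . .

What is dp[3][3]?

4

r\c   0   1   2   3
  0   1   1   1   1
  1   1   2   3   4
  2   0   0   0   4
  3   0   0   0   4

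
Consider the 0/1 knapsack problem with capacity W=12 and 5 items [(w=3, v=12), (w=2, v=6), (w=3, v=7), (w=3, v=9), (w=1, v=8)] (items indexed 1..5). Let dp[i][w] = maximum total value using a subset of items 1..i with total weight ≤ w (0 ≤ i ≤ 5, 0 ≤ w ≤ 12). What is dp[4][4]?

i\w   0   1   2   3   4   5   6   7   8   9  10  11  12
  0   0   0   0   0   0   0   0   0   0   0   0   0   0
  1   0   0   0  12  12  12  12  12  12  12  12  12  12
  2   0   0   6  12  12  18  18  18  18  18  18  18  18
  3   0   0   6  12  12  18  19  19  25  25  25  25  25
  4   0   0   6  12  12  18  21  21  27  28  28  34  34
  5   0   8   8  14  20  20  26  29  29  35  36  36  42

12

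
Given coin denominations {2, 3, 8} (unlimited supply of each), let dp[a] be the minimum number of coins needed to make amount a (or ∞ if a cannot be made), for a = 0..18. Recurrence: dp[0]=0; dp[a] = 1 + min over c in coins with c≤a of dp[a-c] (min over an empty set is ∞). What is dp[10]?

 a  0  1  2  3  4  5  6  7  8  9 10 11 12 13 14 15 16 17 18
dp  0  -  1  1  2  2  2  3  1  3  2  2  3  3  3  4  2  4  3
(- denotes ∞ / unreachable)

2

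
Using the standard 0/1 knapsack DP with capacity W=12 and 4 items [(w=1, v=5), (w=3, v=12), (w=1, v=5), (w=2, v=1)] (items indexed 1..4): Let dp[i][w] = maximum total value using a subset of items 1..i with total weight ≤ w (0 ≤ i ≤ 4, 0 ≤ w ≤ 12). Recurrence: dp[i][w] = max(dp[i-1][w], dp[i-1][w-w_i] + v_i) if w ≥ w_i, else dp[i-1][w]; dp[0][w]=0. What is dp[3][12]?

22

i\w   0   1   2   3   4   5   6   7   8   9  10  11  12
  0   0   0   0   0   0   0   0   0   0   0   0   0   0
  1   0   5   5   5   5   5   5   5   5   5   5   5   5
  2   0   5   5  12  17  17  17  17  17  17  17  17  17
  3   0   5  10  12  17  22  22  22  22  22  22  22  22
  4   0   5  10  12  17  22  22  23  23  23  23  23  23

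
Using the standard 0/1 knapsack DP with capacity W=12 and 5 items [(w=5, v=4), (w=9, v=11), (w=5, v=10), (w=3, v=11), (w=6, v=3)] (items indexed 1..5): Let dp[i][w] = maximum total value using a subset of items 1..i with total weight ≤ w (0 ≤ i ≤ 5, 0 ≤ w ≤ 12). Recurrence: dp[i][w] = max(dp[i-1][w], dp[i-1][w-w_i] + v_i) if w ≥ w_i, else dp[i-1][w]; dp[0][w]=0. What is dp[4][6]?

11

i\w   0   1   2   3   4   5   6   7   8   9  10  11  12
  0   0   0   0   0   0   0   0   0   0   0   0   0   0
  1   0   0   0   0   0   4   4   4   4   4   4   4   4
  2   0   0   0   0   0   4   4   4   4  11  11  11  11
  3   0   0   0   0   0  10  10  10  10  11  14  14  14
  4   0   0   0  11  11  11  11  11  21  21  21  21  22
  5   0   0   0  11  11  11  11  11  21  21  21  21  22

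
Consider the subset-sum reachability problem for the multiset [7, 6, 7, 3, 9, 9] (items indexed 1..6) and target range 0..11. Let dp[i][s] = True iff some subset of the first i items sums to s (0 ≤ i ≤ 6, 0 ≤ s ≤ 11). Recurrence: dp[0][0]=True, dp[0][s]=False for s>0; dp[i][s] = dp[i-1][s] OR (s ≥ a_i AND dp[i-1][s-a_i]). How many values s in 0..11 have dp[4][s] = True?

i\s   0   1   2   3   4   5   6   7   8   9  10  11
  0   T   F   F   F   F   F   F   F   F   F   F   F
  1   T   F   F   F   F   F   F   T   F   F   F   F
  2   T   F   F   F   F   F   T   T   F   F   F   F
  3   T   F   F   F   F   F   T   T   F   F   F   F
  4   T   F   F   T   F   F   T   T   F   T   T   F
  5   T   F   F   T   F   F   T   T   F   T   T   F
  6   T   F   F   T   F   F   T   T   F   T   T   F

6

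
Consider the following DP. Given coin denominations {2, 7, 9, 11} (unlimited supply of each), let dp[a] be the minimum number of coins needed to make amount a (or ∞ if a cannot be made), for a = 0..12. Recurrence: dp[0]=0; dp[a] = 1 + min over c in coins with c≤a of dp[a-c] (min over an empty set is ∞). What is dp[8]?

4

 a  0  1  2  3  4  5  6  7  8  9 10 11 12
dp  0  -  1  -  2  -  3  1  4  1  5  1  6
(- denotes ∞ / unreachable)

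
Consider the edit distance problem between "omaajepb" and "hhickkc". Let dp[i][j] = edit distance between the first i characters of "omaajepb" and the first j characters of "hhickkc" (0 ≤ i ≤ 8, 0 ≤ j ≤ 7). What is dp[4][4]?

   ''  h  h  i  c  k  k  c
''  0  1  2  3  4  5  6  7
 o  1  1  2  3  4  5  6  7
 m  2  2  2  3  4  5  6  7
 a  3  3  3  3  4  5  6  7
 a  4  4  4  4  4  5  6  7
 j  5  5  5  5  5  5  6  7
 e  6  6  6  6  6  6  6  7
 p  7  7  7  7  7  7  7  7
 b  8  8  8  8  8  8  8  8

4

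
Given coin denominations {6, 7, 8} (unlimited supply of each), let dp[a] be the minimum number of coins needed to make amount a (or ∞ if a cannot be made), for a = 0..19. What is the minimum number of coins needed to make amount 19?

 a  0  1  2  3  4  5  6  7  8  9 10 11 12 13 14 15 16 17 18 19
dp  0  -  -  -  -  -  1  1  1  -  -  -  2  2  2  2  2  -  3  3
(- denotes ∞ / unreachable)

3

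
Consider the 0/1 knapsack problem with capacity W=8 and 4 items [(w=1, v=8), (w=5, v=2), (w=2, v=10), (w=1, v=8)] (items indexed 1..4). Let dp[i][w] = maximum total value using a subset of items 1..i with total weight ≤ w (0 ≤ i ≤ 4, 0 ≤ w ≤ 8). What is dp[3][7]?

18

i\w   0   1   2   3   4   5   6   7   8
  0   0   0   0   0   0   0   0   0   0
  1   0   8   8   8   8   8   8   8   8
  2   0   8   8   8   8   8  10  10  10
  3   0   8  10  18  18  18  18  18  20
  4   0   8  16  18  26  26  26  26  26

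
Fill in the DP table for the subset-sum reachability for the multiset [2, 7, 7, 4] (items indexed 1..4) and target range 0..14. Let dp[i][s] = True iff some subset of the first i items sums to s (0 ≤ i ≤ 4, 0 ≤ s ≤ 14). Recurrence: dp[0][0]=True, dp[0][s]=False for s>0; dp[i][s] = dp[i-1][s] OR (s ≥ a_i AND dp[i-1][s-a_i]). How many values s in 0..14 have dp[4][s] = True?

i\s   0   1   2   3   4   5   6   7   8   9  10  11  12  13  14
  0   T   F   F   F   F   F   F   F   F   F   F   F   F   F   F
  1   T   F   T   F   F   F   F   F   F   F   F   F   F   F   F
  2   T   F   T   F   F   F   F   T   F   T   F   F   F   F   F
  3   T   F   T   F   F   F   F   T   F   T   F   F   F   F   T
  4   T   F   T   F   T   F   T   T   F   T   F   T   F   T   T

9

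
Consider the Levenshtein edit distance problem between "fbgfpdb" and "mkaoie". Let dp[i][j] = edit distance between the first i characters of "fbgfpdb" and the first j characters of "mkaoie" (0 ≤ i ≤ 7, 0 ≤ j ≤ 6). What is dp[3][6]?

6

   ''  m  k  a  o  i  e
''  0  1  2  3  4  5  6
 f  1  1  2  3  4  5  6
 b  2  2  2  3  4  5  6
 g  3  3  3  3  4  5  6
 f  4  4  4  4  4  5  6
 p  5  5  5  5  5  5  6
 d  6  6  6  6  6  6  6
 b  7  7  7  7  7  7  7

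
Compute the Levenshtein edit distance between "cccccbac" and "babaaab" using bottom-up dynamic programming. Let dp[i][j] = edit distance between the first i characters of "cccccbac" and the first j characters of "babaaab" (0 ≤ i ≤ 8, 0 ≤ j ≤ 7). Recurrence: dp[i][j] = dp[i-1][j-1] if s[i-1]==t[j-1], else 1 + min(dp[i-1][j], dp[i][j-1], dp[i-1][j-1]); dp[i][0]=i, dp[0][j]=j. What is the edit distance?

7

   ''  b  a  b  a  a  a  b
''  0  1  2  3  4  5  6  7
 c  1  1  2  3  4  5  6  7
 c  2  2  2  3  4  5  6  7
 c  3  3  3  3  4  5  6  7
 c  4  4  4  4  4  5  6  7
 c  5  5  5  5  5  5  6  7
 b  6  5  6  5  6  6  6  6
 a  7  6  5  6  5  6  6  7
 c  8  7  6  6  6  6  7  7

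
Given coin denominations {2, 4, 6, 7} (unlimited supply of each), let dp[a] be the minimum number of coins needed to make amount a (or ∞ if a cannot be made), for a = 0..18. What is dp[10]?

2

 a  0  1  2  3  4  5  6  7  8  9 10 11 12 13 14 15 16 17 18
dp  0  -  1  -  1  -  1  1  2  2  2  2  2  2  2  3  3  3  3
(- denotes ∞ / unreachable)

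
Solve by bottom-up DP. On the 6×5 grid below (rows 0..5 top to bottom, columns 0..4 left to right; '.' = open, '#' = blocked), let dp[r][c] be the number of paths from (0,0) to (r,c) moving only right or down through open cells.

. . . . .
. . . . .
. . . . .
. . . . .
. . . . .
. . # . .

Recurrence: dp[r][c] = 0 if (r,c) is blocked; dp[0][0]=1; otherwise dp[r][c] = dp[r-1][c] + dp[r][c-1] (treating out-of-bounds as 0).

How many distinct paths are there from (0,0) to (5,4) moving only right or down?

r\c   0   1   2   3   4
  0   1   1   1   1   1
  1   1   2   3   4   5
  2   1   3   6  10  15
  3   1   4  10  20  35
  4   1   5  15  35  70
  5   1   6   0  35 105

105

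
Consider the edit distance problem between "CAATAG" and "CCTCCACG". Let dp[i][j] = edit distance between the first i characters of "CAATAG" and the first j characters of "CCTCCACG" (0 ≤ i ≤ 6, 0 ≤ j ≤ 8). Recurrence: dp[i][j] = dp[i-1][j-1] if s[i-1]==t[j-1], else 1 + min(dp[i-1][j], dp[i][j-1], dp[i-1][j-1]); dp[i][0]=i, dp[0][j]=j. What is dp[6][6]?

5

   ''  C  C  T  C  C  A  C  G
''  0  1  2  3  4  5  6  7  8
 C  1  0  1  2  3  4  5  6  7
 A  2  1  1  2  3  4  4  5  6
 A  3  2  2  2  3  4  4  5  6
 T  4  3  3  2  3  4  5  5  6
 A  5  4  4  3  3  4  4  5  6
 G  6  5  5  4  4  4  5  5  5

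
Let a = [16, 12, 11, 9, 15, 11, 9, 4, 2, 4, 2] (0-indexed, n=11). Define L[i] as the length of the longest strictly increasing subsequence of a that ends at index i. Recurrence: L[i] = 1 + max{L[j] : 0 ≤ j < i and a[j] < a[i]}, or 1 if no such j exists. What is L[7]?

1

   i    0    1    2    3    4    5    6    7    8    9   10
a[i]   16   12   11    9   15   11    9    4    2    4    2
L[i]    1    1    1    1    2    2    1    1    1    2    1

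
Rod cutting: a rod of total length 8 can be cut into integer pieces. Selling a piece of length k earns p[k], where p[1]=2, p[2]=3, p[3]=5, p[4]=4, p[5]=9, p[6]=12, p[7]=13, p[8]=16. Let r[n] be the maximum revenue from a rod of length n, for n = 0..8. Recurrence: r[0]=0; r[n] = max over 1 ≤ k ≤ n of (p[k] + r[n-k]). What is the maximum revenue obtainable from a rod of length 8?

16

   n    0    1    2    3    4    5    6    7    8
r[n]    0    2    4    6    8   10   12   14   16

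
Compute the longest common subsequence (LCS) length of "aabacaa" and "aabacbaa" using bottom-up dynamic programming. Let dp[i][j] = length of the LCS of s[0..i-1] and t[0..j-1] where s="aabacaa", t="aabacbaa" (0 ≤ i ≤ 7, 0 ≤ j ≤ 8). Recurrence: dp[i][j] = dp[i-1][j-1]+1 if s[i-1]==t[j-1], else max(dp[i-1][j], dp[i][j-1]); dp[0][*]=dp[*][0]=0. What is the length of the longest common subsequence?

   ''  a  a  b  a  c  b  a  a
''  0  0  0  0  0  0  0  0  0
 a  0  1  1  1  1  1  1  1  1
 a  0  1  2  2  2  2  2  2  2
 b  0  1  2  3  3  3  3  3  3
 a  0  1  2  3  4  4  4  4  4
 c  0  1  2  3  4  5  5  5  5
 a  0  1  2  3  4  5  5  6  6
 a  0  1  2  3  4  5  5  6  7

7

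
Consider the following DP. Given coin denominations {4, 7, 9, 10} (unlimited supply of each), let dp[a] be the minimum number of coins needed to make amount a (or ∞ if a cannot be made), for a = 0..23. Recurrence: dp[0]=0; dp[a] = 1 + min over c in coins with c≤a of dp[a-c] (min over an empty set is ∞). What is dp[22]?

3

 a  0  1  2  3  4  5  6  7  8  9 10 11 12 13 14 15 16 17 18 19 20 21 22 23
dp  0  -  -  -  1  -  -  1  2  1  1  2  3  2  2  3  2  2  2  2  2  3  3  3
(- denotes ∞ / unreachable)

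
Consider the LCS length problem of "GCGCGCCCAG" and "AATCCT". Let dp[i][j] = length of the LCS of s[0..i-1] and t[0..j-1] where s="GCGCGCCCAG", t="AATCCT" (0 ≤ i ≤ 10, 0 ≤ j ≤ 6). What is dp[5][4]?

   ''  A  A  T  C  C  T
''  0  0  0  0  0  0  0
 G  0  0  0  0  0  0  0
 C  0  0  0  0  1  1  1
 G  0  0  0  0  1  1  1
 C  0  0  0  0  1  2  2
 G  0  0  0  0  1  2  2
 C  0  0  0  0  1  2  2
 C  0  0  0  0  1  2  2
 C  0  0  0  0  1  2  2
 A  0  1  1  1  1  2  2
 G  0  1  1  1  1  2  2

1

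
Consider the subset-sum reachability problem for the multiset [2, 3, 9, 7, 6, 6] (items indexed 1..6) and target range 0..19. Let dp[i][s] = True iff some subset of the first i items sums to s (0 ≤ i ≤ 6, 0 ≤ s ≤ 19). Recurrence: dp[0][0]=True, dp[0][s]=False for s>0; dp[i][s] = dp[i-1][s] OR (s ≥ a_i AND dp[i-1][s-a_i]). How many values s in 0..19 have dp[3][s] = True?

i\s   0   1   2   3   4   5   6   7   8   9  10  11  12  13  14  15  16  17  18  19
  0   T   F   F   F   F   F   F   F   F   F   F   F   F   F   F   F   F   F   F   F
  1   T   F   T   F   F   F   F   F   F   F   F   F   F   F   F   F   F   F   F   F
  2   T   F   T   T   F   T   F   F   F   F   F   F   F   F   F   F   F   F   F   F
  3   T   F   T   T   F   T   F   F   F   T   F   T   T   F   T   F   F   F   F   F
  4   T   F   T   T   F   T   F   T   F   T   T   T   T   F   T   F   T   F   T   T
  5   T   F   T   T   F   T   T   T   T   T   T   T   T   T   T   T   T   T   T   T
  6   T   F   T   T   F   T   T   T   T   T   T   T   T   T   T   T   T   T   T   T

8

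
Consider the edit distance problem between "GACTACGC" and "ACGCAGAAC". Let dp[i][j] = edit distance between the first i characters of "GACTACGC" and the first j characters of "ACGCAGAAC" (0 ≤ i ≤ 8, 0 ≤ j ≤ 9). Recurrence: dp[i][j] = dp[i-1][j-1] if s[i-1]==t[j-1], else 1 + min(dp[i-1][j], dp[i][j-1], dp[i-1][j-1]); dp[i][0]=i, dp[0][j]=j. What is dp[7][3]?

   ''  A  C  G  C  A  G  A  A  C
''  0  1  2  3  4  5  6  7  8  9
 G  1  1  2  2  3  4  5  6  7  8
 A  2  1  2  3  3  3  4  5  6  7
 C  3  2  1  2  3  4  4  5  6  6
 T  4  3  2  2  3  4  5  5  6  7
 A  5  4  3  3  3  3  4  5  5  6
 C  6  5  4  4  3  4  4  5  6  5
 G  7  6  5  4  4  4  4  5  6  6
 C  8  7  6  5  4  5  5  5  6  6

4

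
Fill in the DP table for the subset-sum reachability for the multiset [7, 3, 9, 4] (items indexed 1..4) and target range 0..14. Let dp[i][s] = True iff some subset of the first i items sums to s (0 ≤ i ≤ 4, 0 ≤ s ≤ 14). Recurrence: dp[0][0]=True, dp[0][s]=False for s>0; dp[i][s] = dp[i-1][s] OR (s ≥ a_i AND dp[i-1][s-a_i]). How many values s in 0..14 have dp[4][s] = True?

i\s   0   1   2   3   4   5   6   7   8   9  10  11  12  13  14
  0   T   F   F   F   F   F   F   F   F   F   F   F   F   F   F
  1   T   F   F   F   F   F   F   T   F   F   F   F   F   F   F
  2   T   F   F   T   F   F   F   T   F   F   T   F   F   F   F
  3   T   F   F   T   F   F   F   T   F   T   T   F   T   F   F
  4   T   F   F   T   T   F   F   T   F   T   T   T   T   T   T

10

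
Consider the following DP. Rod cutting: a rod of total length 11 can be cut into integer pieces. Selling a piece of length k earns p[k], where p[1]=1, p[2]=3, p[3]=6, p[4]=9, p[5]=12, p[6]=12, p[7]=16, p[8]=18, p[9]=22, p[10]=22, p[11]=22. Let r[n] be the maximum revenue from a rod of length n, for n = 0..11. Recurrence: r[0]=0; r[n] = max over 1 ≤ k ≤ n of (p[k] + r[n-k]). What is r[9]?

   n    0    1    2    3    4    5    6    7    8    9   10   11
r[n]    0    1    3    6    9   12   13   16   18   22   24   25

22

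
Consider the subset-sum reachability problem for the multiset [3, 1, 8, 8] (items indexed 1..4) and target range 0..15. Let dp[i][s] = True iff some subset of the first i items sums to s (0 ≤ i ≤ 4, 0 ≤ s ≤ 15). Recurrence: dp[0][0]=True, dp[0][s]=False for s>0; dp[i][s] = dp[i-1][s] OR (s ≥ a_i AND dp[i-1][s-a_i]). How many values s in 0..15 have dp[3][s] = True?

8

i\s   0   1   2   3   4   5   6   7   8   9  10  11  12  13  14  15
  0   T   F   F   F   F   F   F   F   F   F   F   F   F   F   F   F
  1   T   F   F   T   F   F   F   F   F   F   F   F   F   F   F   F
  2   T   T   F   T   T   F   F   F   F   F   F   F   F   F   F   F
  3   T   T   F   T   T   F   F   F   T   T   F   T   T   F   F   F
  4   T   T   F   T   T   F   F   F   T   T   F   T   T   F   F   F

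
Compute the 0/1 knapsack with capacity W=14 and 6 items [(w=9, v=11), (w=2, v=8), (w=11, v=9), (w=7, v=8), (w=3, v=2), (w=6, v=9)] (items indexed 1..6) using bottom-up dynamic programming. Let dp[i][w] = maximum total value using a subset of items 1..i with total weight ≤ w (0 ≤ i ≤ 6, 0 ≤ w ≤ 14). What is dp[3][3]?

i\w   0   1   2   3   4   5   6   7   8   9  10  11  12  13  14
  0   0   0   0   0   0   0   0   0   0   0   0   0   0   0   0
  1   0   0   0   0   0   0   0   0   0  11  11  11  11  11  11
  2   0   0   8   8   8   8   8   8   8  11  11  19  19  19  19
  3   0   0   8   8   8   8   8   8   8  11  11  19  19  19  19
  4   0   0   8   8   8   8   8   8   8  16  16  19  19  19  19
  5   0   0   8   8   8  10  10  10  10  16  16  19  19  19  21
  6   0   0   8   8   8  10  10  10  17  17  17  19  19  19  21

8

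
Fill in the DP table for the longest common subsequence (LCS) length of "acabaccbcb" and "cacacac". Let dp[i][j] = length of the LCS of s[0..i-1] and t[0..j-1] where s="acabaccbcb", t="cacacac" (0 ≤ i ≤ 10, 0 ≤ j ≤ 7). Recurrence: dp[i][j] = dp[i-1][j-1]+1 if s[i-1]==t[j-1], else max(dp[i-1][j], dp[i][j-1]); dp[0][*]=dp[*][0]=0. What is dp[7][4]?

3

   ''  c  a  c  a  c  a  c
''  0  0  0  0  0  0  0  0
 a  0  0  1  1  1  1  1  1
 c  0  1  1  2  2  2  2  2
 a  0  1  2  2  3  3  3  3
 b  0  1  2  2  3  3  3  3
 a  0  1  2  2  3  3  4  4
 c  0  1  2  3  3  4  4  5
 c  0  1  2  3  3  4  4  5
 b  0  1  2  3  3  4  4  5
 c  0  1  2  3  3  4  4  5
 b  0  1  2  3  3  4  4  5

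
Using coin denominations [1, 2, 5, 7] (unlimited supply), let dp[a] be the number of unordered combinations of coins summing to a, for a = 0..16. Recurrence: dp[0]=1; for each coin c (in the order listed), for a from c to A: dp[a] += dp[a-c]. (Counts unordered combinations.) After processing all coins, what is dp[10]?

12

after  coin     0     1     2     3     4     5     6     7     8     9    10    11    12    13    14    15    16
          1     1     1     1     1     1     1     1     1     1     1     1     1     1     1     1     1     1
          2     1     1     2     2     3     3     4     4     5     5     6     6     7     7     8     8     9
          5     1     1     2     2     3     4     5     6     7     8    10    11    13    14    16    18    20
          7     1     1     2     2     3     4     5     7     8    10    12    14    17    19    23    26    30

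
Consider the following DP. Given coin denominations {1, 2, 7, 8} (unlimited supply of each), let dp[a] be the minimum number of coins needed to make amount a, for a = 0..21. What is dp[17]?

3

 a  0  1  2  3  4  5  6  7  8  9 10 11 12 13 14 15 16 17 18 19 20 21
dp  0  1  1  2  2  3  3  1  1  2  2  3  3  4  2  2  2  3  3  4  4  3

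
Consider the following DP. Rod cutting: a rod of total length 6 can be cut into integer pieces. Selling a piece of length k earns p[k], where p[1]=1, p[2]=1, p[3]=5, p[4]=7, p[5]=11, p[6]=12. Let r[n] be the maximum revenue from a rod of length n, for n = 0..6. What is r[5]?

11

   n    0    1    2    3    4    5    6
r[n]    0    1    2    5    7   11   12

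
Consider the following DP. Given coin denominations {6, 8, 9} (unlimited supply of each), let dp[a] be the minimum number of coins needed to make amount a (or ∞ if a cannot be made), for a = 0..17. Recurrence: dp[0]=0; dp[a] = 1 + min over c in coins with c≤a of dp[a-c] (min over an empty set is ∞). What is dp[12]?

2

 a  0  1  2  3  4  5  6  7  8  9 10 11 12 13 14 15 16 17
dp  0  -  -  -  -  -  1  -  1  1  -  -  2  -  2  2  2  2
(- denotes ∞ / unreachable)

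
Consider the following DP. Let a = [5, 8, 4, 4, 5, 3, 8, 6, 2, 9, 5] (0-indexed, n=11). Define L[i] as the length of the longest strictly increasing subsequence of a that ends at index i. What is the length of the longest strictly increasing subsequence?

   i    0    1    2    3    4    5    6    7    8    9   10
a[i]    5    8    4    4    5    3    8    6    2    9    5
L[i]    1    2    1    1    2    1    3    3    1    4    2

4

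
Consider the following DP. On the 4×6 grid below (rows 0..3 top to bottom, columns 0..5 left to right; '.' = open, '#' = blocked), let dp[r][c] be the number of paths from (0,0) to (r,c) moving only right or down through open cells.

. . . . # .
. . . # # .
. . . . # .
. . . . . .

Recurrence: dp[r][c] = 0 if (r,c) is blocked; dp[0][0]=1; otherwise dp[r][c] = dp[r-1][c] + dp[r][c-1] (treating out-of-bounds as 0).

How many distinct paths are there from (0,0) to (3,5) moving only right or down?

r\c   0   1   2   3   4   5
  0   1   1   1   1   0   0
  1   1   2   3   0   0   0
  2   1   3   6   6   0   0
  3   1   4  10  16  16  16

16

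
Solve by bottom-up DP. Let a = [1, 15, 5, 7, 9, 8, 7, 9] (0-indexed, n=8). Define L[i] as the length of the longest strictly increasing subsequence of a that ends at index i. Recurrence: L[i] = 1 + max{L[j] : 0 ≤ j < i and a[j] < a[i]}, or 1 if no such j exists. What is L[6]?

3

   i    0    1    2    3    4    5    6    7
a[i]    1   15    5    7    9    8    7    9
L[i]    1    2    2    3    4    4    3    5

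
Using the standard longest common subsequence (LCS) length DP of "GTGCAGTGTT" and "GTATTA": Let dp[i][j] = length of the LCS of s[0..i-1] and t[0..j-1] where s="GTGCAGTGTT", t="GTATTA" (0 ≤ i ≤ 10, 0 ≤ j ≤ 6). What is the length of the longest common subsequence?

5

   ''  G  T  A  T  T  A
''  0  0  0  0  0  0  0
 G  0  1  1  1  1  1  1
 T  0  1  2  2  2  2  2
 G  0  1  2  2  2  2  2
 C  0  1  2  2  2  2  2
 A  0  1  2  3  3  3  3
 G  0  1  2  3  3  3  3
 T  0  1  2  3  4  4  4
 G  0  1  2  3  4  4  4
 T  0  1  2  3  4  5  5
 T  0  1  2  3  4  5  5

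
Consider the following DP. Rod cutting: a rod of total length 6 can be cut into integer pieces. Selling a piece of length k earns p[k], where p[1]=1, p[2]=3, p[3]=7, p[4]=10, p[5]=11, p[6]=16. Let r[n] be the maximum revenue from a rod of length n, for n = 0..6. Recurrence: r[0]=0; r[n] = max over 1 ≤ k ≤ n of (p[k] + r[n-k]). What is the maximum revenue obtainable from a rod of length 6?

   n    0    1    2    3    4    5    6
r[n]    0    1    3    7   10   11   16

16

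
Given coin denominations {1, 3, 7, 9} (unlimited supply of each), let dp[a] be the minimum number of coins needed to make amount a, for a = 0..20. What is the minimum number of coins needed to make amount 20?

4

 a  0  1  2  3  4  5  6  7  8  9 10 11 12 13 14 15 16 17 18 19 20
dp  0  1  2  1  2  3  2  1  2  1  2  3  2  3  2  3  2  3  2  3  4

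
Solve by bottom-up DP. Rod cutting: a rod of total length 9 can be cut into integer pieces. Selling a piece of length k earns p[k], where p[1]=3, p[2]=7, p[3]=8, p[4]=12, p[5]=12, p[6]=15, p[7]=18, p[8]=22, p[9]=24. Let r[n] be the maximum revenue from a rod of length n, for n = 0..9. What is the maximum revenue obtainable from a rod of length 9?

   n    0    1    2    3    4    5    6    7    8    9
r[n]    0    3    7   10   14   17   21   24   28   31

31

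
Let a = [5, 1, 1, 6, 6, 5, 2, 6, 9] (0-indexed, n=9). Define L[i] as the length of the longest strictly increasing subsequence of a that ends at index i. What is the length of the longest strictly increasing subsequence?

4

   i    0    1    2    3    4    5    6    7    8
a[i]    5    1    1    6    6    5    2    6    9
L[i]    1    1    1    2    2    2    2    3    4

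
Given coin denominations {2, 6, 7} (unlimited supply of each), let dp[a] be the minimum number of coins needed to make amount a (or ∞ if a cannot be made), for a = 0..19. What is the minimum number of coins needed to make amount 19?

3

 a  0  1  2  3  4  5  6  7  8  9 10 11 12 13 14 15 16 17 18 19
dp  0  -  1  -  2  -  1  1  2  2  3  3  2  2  2  3  3  4  3  3
(- denotes ∞ / unreachable)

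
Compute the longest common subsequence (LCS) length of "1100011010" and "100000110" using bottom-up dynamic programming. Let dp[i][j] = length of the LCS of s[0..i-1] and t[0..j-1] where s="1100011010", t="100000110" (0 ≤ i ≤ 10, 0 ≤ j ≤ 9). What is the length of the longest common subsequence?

   ''  1  0  0  0  0  0  1  1  0
''  0  0  0  0  0  0  0  0  0  0
 1  0  1  1  1  1  1  1  1  1  1
 1  0  1  1  1  1  1  1  2  2  2
 0  0  1  2  2  2  2  2  2  2  3
 0  0  1  2  3  3  3  3  3  3  3
 0  0  1  2  3  4  4  4  4  4  4
 1  0  1  2  3  4  4  4  5  5  5
 1  0  1  2  3  4  4  4  5  6  6
 0  0  1  2  3  4  5  5  5  6  7
 1  0  1  2  3  4  5  5  6  6  7
 0  0  1  2  3  4  5  6  6  6  7

7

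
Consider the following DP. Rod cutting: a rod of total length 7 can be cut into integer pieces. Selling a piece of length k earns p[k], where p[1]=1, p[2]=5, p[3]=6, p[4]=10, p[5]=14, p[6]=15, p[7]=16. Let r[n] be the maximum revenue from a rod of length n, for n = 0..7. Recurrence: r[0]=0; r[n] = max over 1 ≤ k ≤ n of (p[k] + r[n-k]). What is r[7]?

19

   n    0    1    2    3    4    5    6    7
r[n]    0    1    5    6   10   14   15   19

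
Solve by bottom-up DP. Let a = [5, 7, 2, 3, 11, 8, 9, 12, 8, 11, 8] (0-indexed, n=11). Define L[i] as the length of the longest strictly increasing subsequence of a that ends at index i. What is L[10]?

3

   i    0    1    2    3    4    5    6    7    8    9   10
a[i]    5    7    2    3   11    8    9   12    8   11    8
L[i]    1    2    1    2    3    3    4    5    3    5    3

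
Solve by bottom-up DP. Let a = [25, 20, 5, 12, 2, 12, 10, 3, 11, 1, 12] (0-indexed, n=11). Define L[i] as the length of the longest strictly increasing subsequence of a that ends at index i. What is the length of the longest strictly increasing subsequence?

   i    0    1    2    3    4    5    6    7    8    9   10
a[i]   25   20    5   12    2   12   10    3   11    1   12
L[i]    1    1    1    2    1    2    2    2    3    1    4

4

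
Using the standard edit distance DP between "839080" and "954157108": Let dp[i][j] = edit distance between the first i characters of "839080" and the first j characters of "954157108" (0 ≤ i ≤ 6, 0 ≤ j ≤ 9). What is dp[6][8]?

   ''  9  5  4  1  5  7  1  0  8
''  0  1  2  3  4  5  6  7  8  9
 8  1  1  2  3  4  5  6  7  8  8
 3  2  2  2  3  4  5  6  7  8  9
 9  3  2  3  3  4  5  6  7  8  9
 0  4  3  3  4  4  5  6  7  7  8
 8  5  4  4  4  5  5  6  7  8  7
 0  6  5  5  5  5  6  6  7  7  8

7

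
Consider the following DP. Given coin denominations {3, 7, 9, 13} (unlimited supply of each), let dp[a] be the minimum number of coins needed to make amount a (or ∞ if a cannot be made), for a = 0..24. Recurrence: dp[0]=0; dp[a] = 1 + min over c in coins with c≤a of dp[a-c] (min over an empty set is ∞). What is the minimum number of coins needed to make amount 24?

 a  0  1  2  3  4  5  6  7  8  9 10 11 12 13 14 15 16 17 18 19 20 21 22 23 24
dp  0  -  -  1  -  -  2  1  -  1  2  -  2  1  2  3  2  3  2  3  2  3  2  3  4
(- denotes ∞ / unreachable)

4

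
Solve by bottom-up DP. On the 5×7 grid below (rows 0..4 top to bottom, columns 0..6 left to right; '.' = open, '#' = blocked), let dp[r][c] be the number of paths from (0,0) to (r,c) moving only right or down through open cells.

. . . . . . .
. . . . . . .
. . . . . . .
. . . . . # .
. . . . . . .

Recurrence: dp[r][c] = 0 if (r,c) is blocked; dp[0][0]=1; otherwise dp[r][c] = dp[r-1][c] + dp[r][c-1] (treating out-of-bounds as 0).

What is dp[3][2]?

r\c   0   1   2   3   4   5   6
  0   1   1   1   1   1   1   1
  1   1   2   3   4   5   6   7
  2   1   3   6  10  15  21  28
  3   1   4  10  20  35   0  28
  4   1   5  15  35  70  70  98

10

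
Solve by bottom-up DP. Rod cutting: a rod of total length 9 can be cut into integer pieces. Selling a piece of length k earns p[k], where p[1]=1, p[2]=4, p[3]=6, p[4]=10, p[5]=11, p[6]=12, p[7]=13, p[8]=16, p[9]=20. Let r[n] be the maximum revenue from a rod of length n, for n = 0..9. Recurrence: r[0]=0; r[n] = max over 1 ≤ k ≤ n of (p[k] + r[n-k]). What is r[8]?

20

   n    0    1    2    3    4    5    6    7    8    9
r[n]    0    1    4    6   10   11   14   16   20   21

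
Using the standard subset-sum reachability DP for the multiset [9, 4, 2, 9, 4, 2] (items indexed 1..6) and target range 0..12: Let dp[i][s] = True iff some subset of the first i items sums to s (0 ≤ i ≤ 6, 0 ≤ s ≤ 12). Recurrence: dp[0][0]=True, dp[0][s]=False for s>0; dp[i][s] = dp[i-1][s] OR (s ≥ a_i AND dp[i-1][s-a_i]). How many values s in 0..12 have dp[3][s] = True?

i\s   0   1   2   3   4   5   6   7   8   9  10  11  12
  0   T   F   F   F   F   F   F   F   F   F   F   F   F
  1   T   F   F   F   F   F   F   F   F   T   F   F   F
  2   T   F   F   F   T   F   F   F   F   T   F   F   F
  3   T   F   T   F   T   F   T   F   F   T   F   T   F
  4   T   F   T   F   T   F   T   F   F   T   F   T   F
  5   T   F   T   F   T   F   T   F   T   T   T   T   F
  6   T   F   T   F   T   F   T   F   T   T   T   T   T

6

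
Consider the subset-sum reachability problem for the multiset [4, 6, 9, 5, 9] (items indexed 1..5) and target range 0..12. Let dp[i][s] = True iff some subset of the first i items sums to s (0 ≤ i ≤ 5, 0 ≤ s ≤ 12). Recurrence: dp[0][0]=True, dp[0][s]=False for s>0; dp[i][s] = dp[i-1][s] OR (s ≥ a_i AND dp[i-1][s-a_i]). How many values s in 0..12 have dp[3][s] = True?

5

i\s   0   1   2   3   4   5   6   7   8   9  10  11  12
  0   T   F   F   F   F   F   F   F   F   F   F   F   F
  1   T   F   F   F   T   F   F   F   F   F   F   F   F
  2   T   F   F   F   T   F   T   F   F   F   T   F   F
  3   T   F   F   F   T   F   T   F   F   T   T   F   F
  4   T   F   F   F   T   T   T   F   F   T   T   T   F
  5   T   F   F   F   T   T   T   F   F   T   T   T   F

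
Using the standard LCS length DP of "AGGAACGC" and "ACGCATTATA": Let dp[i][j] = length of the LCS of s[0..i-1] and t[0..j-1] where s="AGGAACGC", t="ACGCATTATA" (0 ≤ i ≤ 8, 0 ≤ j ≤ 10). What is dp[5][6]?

3

   ''  A  C  G  C  A  T  T  A  T  A
''  0  0  0  0  0  0  0  0  0  0  0
 A  0  1  1  1  1  1  1  1  1  1  1
 G  0  1  1  2  2  2  2  2  2  2  2
 G  0  1  1  2  2  2  2  2  2  2  2
 A  0  1  1  2  2  3  3  3  3  3  3
 A  0  1  1  2  2  3  3  3  4  4  4
 C  0  1  2  2  3  3  3  3  4  4  4
 G  0  1  2  3  3  3  3  3  4  4  4
 C  0  1  2  3  4  4  4  4  4  4  4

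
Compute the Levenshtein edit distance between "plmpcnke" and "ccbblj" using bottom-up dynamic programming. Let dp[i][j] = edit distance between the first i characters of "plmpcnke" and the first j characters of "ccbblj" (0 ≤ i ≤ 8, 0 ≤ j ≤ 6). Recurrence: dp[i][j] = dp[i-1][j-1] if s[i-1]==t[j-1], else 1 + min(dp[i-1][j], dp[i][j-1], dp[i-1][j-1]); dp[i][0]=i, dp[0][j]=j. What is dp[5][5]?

   ''  c  c  b  b  l  j
''  0  1  2  3  4  5  6
 p  1  1  2  3  4  5  6
 l  2  2  2  3  4  4  5
 m  3  3  3  3  4  5  5
 p  4  4  4  4  4  5  6
 c  5  4  4  5  5  5  6
 n  6  5  5  5  6  6  6
 k  7  6  6  6  6  7  7
 e  8  7  7  7  7  7  8

5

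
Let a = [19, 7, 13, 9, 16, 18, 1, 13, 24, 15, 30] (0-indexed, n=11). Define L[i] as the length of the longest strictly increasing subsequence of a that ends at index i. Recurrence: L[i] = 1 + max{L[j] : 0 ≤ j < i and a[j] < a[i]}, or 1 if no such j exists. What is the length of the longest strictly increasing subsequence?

6

   i    0    1    2    3    4    5    6    7    8    9   10
a[i]   19    7   13    9   16   18    1   13   24   15   30
L[i]    1    1    2    2    3    4    1    3    5    4    6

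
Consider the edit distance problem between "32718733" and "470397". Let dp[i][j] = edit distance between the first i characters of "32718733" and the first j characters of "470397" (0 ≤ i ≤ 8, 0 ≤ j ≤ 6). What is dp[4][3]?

3

   ''  4  7  0  3  9  7
''  0  1  2  3  4  5  6
 3  1  1  2  3  3  4  5
 2  2  2  2  3  4  4  5
 7  3  3  2  3  4  5  4
 1  4  4  3  3  4  5  5
 8  5  5  4  4  4  5  6
 7  6  6  5  5  5  5  5
 3  7  7  6  6  5  6  6
 3  8  8  7  7  6  6  7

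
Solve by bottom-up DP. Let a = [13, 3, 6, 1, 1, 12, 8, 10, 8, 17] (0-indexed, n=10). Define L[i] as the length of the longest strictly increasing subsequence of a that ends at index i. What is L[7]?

   i    0    1    2    3    4    5    6    7    8    9
a[i]   13    3    6    1    1   12    8   10    8   17
L[i]    1    1    2    1    1    3    3    4    3    5

4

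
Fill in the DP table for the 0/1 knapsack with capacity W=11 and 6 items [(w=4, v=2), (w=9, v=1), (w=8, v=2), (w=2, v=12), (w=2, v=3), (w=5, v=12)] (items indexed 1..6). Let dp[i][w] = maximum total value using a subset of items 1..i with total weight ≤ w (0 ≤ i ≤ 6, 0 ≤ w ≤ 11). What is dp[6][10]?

27

i\w   0   1   2   3   4   5   6   7   8   9  10  11
  0   0   0   0   0   0   0   0   0   0   0   0   0
  1   0   0   0   0   2   2   2   2   2   2   2   2
  2   0   0   0   0   2   2   2   2   2   2   2   2
  3   0   0   0   0   2   2   2   2   2   2   2   2
  4   0   0  12  12  12  12  14  14  14  14  14  14
  5   0   0  12  12  15  15  15  15  17  17  17  17
  6   0   0  12  12  15  15  15  24  24  27  27  27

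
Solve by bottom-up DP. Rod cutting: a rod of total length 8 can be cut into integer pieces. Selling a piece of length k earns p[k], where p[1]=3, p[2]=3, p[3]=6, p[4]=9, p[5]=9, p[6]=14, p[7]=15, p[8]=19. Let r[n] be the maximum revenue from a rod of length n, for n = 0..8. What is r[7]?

   n    0    1    2    3    4    5    6    7    8
r[n]    0    3    6    9   12   15   18   21   24

21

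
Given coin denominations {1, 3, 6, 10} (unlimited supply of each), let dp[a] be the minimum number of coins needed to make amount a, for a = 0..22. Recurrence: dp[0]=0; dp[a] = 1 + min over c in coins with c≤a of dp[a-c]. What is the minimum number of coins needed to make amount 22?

 a  0  1  2  3  4  5  6  7  8  9 10 11 12 13 14 15 16 17 18 19 20 21 22
dp  0  1  2  1  2  3  1  2  3  2  1  2  2  2  3  3  2  3  3  3  2  3  3

3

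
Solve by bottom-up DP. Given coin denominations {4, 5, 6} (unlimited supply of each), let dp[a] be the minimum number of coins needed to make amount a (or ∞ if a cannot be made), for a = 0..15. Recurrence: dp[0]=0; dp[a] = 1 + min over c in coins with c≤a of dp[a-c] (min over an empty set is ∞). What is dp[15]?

3

 a  0  1  2  3  4  5  6  7  8  9 10 11 12 13 14 15
dp  0  -  -  -  1  1  1  -  2  2  2  2  2  3  3  3
(- denotes ∞ / unreachable)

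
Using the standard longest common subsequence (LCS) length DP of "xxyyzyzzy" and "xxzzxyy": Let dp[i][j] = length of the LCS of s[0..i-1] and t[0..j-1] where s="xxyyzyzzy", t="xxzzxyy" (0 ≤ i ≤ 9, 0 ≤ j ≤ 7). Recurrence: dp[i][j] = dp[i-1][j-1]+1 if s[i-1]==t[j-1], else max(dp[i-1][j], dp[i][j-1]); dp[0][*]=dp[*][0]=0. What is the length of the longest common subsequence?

5

   ''  x  x  z  z  x  y  y
''  0  0  0  0  0  0  0  0
 x  0  1  1  1  1  1  1  1
 x  0  1  2  2  2  2  2  2
 y  0  1  2  2  2  2  3  3
 y  0  1  2  2  2  2  3  4
 z  0  1  2  3  3  3  3  4
 y  0  1  2  3  3  3  4  4
 z  0  1  2  3  4  4  4  4
 z  0  1  2  3  4  4  4  4
 y  0  1  2  3  4  4  5  5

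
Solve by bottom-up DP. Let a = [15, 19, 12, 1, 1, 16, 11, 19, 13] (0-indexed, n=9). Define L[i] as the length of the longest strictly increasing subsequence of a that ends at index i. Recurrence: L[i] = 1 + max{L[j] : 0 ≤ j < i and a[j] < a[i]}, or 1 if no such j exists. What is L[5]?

2

   i    0    1    2    3    4    5    6    7    8
a[i]   15   19   12    1    1   16   11   19   13
L[i]    1    2    1    1    1    2    2    3    3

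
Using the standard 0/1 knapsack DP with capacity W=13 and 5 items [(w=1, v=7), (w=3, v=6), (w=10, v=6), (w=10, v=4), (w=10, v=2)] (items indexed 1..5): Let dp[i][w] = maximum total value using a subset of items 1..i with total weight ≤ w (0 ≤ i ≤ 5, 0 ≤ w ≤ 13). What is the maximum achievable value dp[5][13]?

i\w   0   1   2   3   4   5   6   7   8   9  10  11  12  13
  0   0   0   0   0   0   0   0   0   0   0   0   0   0   0
  1   0   7   7   7   7   7   7   7   7   7   7   7   7   7
  2   0   7   7   7  13  13  13  13  13  13  13  13  13  13
  3   0   7   7   7  13  13  13  13  13  13  13  13  13  13
  4   0   7   7   7  13  13  13  13  13  13  13  13  13  13
  5   0   7   7   7  13  13  13  13  13  13  13  13  13  13

13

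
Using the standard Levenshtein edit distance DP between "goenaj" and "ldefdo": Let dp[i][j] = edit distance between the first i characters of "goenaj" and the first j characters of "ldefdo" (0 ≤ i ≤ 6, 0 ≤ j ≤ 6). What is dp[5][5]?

4

   ''  l  d  e  f  d  o
''  0  1  2  3  4  5  6
 g  1  1  2  3  4  5  6
 o  2  2  2  3  4  5  5
 e  3  3  3  2  3  4  5
 n  4  4  4  3  3  4  5
 a  5  5  5  4  4  4  5
 j  6  6  6  5  5  5  5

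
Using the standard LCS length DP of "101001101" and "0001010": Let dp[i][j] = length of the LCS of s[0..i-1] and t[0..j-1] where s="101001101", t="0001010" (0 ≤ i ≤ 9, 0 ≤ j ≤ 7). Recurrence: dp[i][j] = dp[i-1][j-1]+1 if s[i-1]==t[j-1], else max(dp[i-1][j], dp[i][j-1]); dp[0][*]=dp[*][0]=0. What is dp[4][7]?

4

   ''  0  0  0  1  0  1  0
''  0  0  0  0  0  0  0  0
 1  0  0  0  0  1  1  1  1
 0  0  1  1  1  1  2  2  2
 1  0  1  1  1  2  2  3  3
 0  0  1  2  2  2  3  3  4
 0  0  1  2  3  3  3  3  4
 1  0  1  2  3  4  4  4  4
 1  0  1  2  3  4  4  5  5
 0  0  1  2  3  4  5  5  6
 1  0  1  2  3  4  5  6  6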